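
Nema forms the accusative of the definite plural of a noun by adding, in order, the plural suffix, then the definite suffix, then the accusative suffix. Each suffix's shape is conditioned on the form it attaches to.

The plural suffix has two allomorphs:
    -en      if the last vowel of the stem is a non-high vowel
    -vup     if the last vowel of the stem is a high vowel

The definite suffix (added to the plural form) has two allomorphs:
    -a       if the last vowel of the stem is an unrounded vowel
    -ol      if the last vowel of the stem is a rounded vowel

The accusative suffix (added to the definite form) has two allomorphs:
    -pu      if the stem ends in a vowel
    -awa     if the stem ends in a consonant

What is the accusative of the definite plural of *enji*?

*enji*: last vowel = /i/, a high vowel → -vup → *enjivup*.
The last vowel of the plural form *enjivup* is /u/, which is a rounded vowel, so the definite suffix is -ol, giving *enjivupol*.
The final sound of the definite form *enjivupol* is /l/, which is a consonant, so the accusative suffix is -awa, giving *enjivupolawa*.

enjivupolawa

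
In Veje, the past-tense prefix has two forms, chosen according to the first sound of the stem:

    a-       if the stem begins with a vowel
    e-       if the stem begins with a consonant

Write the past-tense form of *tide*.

etide

Since the first sound of *tide* is /t/ (a consonant), it takes e-, giving *etide*.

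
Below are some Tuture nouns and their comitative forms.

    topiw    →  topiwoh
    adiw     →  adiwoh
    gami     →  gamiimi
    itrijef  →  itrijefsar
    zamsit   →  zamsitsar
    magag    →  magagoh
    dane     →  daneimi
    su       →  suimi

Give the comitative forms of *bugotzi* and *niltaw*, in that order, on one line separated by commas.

Looking at the final sound of each stem: -sar when the stem ends in a voiceless consonant (*itrijef*, *zamsit*); -oh when the stem ends in a voiced consonant (*topiw*, *adiw*, *magag*); -imi when the stem ends in a vowel (*gami*, *dane*, *su*).
Since the final sound of *bugotzi* is /i/ (a vowel), it takes -imi, giving *bugotziimi*.
*niltaw*: final sound = /w/, a voiced consonant → -oh → *niltawoh*.

bugotziimi, niltawoh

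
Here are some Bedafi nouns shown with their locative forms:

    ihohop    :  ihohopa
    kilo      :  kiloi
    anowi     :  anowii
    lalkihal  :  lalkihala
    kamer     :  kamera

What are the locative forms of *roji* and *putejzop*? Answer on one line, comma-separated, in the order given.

rojii, putejzopa

The suffix is conditioned by the final sound: -a when the stem ends in a consonant (*ihohop*, *lalkihal*, *kamer*); -i when the stem ends in a vowel (*kilo*, *anowi*).
*roji* — final sound /i/ (a vowel) → -i → *rojii*.
The final sound of *putejzop* is /p/, which is a consonant, so the suffix is -a, giving *putejzopa*.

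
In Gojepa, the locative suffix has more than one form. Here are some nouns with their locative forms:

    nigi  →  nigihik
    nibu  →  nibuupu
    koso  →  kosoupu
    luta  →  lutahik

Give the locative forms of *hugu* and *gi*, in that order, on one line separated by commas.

The pattern is rounding harmony: -upu when the last vowel of the stem is a rounded vowel (*nibu*, *koso*); -hik when the last vowel of the stem is an unrounded vowel (*nigi*, *luta*).
*hugu* — last vowel /u/ (a rounded vowel) → -upu → *huguupu*.
*gi* — last vowel /i/ (an unrounded vowel) → -hik → *gihik*.

huguupu, gihik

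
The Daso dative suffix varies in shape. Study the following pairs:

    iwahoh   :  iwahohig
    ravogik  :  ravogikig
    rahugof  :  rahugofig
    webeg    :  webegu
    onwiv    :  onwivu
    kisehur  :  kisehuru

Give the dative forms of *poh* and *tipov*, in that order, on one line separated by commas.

pohig, tipovu

The alternation tracks the final consonant of the stem — -ig when the stem ends in a voiceless consonant (*iwahoh*, *ravogik*, *rahugof*); -u when the stem ends in a voiced consonant (*webeg*, *onwiv*, *kisehur*).
*poh* — final consonant /h/ (voiceless) → -ig → *pohig*.
*tipov*: final consonant = /v/, voiced → -u → *tipovu*.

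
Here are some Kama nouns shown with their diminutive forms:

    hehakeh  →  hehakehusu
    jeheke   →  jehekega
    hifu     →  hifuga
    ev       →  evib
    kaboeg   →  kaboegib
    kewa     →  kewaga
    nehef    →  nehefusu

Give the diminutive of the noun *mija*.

The pattern is voicing of the final sound: -usu when the stem ends in a voiceless consonant (*hehakeh*, *nehef*); -ib when the stem ends in a voiced consonant (*ev*, *kaboeg*); -ga when the stem ends in a vowel (*jeheke*, *hifu*, *kewa*).
The final sound of *mija* is /a/, which is a vowel, so the suffix is -ga, giving *mijaga*.

mijaga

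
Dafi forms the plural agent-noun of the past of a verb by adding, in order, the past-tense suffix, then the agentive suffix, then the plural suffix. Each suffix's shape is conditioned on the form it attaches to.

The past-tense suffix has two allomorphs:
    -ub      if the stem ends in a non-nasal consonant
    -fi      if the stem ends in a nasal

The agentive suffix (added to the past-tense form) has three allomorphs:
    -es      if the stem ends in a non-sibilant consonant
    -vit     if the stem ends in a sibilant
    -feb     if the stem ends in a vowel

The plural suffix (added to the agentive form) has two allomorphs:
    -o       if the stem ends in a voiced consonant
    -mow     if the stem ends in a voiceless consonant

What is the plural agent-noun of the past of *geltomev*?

geltomevubesmow

Since the final consonant of *geltomev* is /v/ (non-nasal), it takes -ub, giving *geltomevub*.
The final sound of the past-tense form *geltomevub* is /b/, which is a non-sibilant consonant, so the agentive suffix is -es, giving *geltomevubes*.
The agentive form *geltomevubes*: final consonant = /s/, voiceless → -mow → *geltomevubesmow*.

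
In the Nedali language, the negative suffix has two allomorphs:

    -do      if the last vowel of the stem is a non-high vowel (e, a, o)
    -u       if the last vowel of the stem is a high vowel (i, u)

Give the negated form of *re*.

*re*: last vowel = /e/, a non-high vowel → -do → *redo*.

redo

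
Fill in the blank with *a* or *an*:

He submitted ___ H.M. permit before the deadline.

The indefinite article is chosen by the initial *sound* of the following word, not its spelling.
The initialism *H.M.* is read letter by letter; the first letter, H, is pronounced /eɪtʃ/, which begins with a vowel sound.
So the article is *an*: He submitted an H.M. permit before the deadline.

an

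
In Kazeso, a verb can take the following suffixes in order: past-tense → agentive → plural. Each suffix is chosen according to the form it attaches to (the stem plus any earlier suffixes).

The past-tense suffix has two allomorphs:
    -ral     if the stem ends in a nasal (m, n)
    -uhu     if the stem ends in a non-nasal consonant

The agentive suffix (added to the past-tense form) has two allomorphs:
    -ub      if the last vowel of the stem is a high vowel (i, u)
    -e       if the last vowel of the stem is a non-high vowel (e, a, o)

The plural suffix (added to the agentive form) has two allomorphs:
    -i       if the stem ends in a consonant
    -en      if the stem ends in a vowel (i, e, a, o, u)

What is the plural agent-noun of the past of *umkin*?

*umkin*: final consonant = /n/, a nasal → -ral → *umkinral*.
The last vowel of the past-tense form *umkinral* is /a/, which is a non-high vowel, so the agentive suffix is -e, giving *umkinrale*.
The final sound of the agentive form *umkinrale* is /e/, which is a vowel, so the plural suffix is -en, giving *umkinraleen*.

umkinraleen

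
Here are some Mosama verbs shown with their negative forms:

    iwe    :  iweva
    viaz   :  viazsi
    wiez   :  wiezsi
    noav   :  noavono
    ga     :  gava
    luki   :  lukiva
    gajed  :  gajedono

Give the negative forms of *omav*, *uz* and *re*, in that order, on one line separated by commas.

The alternation tracks the final sound of the stem — -si when the stem ends in a sibilant (*viaz*, *wiez*); -ono when the stem ends in a non-sibilant consonant (*noav*, *gajed*); -va when the stem ends in a vowel (*iwe*, *ga*, *luki*).
The final sound of *omav* is /v/, which is a non-sibilant consonant, so the suffix is -ono, giving *omavono*.
*uz* — final sound /z/ (a sibilant) → -si → *uzsi*.
The final sound of *re* is /e/, which is a vowel, so the suffix is -va, giving *reva*.

omavono, uzsi, reva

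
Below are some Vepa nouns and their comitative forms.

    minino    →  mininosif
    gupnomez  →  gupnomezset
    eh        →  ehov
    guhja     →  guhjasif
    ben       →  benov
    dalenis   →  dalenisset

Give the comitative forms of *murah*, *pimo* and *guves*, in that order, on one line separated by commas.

The pattern is sibilance of the final sound: -set when the stem ends in a sibilant (*gupnomez*, *dalenis*); -ov when the stem ends in a non-sibilant consonant (*eh*, *ben*); -sif when the stem ends in a vowel (*minino*, *guhja*).
Since the final sound of *murah* is /h/ (a non-sibilant consonant), it takes -ov, giving *murahov*.
The final sound of *pimo* is /o/, which is a vowel, so the suffix is -sif, giving *pimosif*.
Since the final sound of *guves* is /s/ (a sibilant), it takes -set, giving *guvesset*.

murahov, pimosif, guvesset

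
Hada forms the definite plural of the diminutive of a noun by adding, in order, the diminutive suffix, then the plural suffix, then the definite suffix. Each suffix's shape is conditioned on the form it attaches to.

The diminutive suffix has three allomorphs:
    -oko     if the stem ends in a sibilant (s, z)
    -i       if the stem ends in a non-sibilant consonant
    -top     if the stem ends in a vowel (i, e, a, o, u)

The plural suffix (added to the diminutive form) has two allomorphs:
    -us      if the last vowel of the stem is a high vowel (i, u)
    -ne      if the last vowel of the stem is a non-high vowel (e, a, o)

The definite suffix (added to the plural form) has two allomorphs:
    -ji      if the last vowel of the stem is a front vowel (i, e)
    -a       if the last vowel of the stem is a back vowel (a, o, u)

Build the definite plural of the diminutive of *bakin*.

The final sound of *bakin* is /n/, which is a non-sibilant consonant, so the diminutive suffix is -i, giving *bakini*.
Since the last vowel of the diminutive form *bakini* is /i/ (a high vowel), it takes -us, giving *bakinius*.
The plural form *bakinius* — last vowel /u/ (a back vowel) → -a → *bakiniusa*.

bakiniusa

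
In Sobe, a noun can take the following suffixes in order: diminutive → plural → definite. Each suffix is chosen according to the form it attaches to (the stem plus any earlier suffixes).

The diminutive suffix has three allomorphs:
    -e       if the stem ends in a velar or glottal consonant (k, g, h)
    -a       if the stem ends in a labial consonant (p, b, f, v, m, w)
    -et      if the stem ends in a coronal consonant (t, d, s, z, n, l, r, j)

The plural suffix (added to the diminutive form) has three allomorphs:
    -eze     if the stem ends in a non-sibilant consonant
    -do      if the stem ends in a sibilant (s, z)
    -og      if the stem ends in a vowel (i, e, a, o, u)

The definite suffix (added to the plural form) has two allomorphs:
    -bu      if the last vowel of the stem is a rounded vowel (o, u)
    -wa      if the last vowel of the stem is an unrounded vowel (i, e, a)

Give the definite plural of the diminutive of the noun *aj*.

*aj*: final consonant = /j/, coronal → -et → *ajet*.
The final sound of the diminutive form *ajet* is /t/, which is a non-sibilant consonant, so the plural suffix is -eze, giving *ajeteze*.
The plural form *ajeteze* — last vowel /e/ (an unrounded vowel) → -wa → *ajetezewa*.

ajetezewa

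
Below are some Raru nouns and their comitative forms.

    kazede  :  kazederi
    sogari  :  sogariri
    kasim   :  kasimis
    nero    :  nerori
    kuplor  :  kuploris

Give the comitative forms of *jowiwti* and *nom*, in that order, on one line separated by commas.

Looking at the final sound of each stem: -is when the stem ends in a consonant (*kasim*, *kuplor*); -ri when the stem ends in a vowel (*kazede*, *sogari*, *nero*).
Since the final sound of *jowiwti* is /i/ (a vowel), it takes -ri, giving *jowiwtiri*.
Since the final sound of *nom* is /m/ (a consonant), it takes -is, giving *nomis*.

jowiwtiri, nomis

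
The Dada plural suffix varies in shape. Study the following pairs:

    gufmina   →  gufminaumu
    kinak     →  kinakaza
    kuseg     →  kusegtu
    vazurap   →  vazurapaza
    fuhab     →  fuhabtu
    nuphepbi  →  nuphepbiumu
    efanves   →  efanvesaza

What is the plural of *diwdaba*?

diwdabaumu

The alternation tracks the final sound of the stem — -aza when the stem ends in a voiceless consonant (*kinak*, *vazurap*, *efanves*); -tu when the stem ends in a voiced consonant (*kuseg*, *fuhab*); -umu when the stem ends in a vowel (*gufmina*, *nuphepbi*).
Since the final sound of *diwdaba* is /a/ (a vowel), it takes -umu, giving *diwdabaumu*.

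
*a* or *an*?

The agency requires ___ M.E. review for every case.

an

The indefinite article is chosen by the initial *sound* of the following word, not its spelling.
The initialism *M.E.* is read letter by letter; the first letter, M, is pronounced /ɛm/, which begins with a vowel sound.
So the article is *an*: The agency requires an M.E. review for every case.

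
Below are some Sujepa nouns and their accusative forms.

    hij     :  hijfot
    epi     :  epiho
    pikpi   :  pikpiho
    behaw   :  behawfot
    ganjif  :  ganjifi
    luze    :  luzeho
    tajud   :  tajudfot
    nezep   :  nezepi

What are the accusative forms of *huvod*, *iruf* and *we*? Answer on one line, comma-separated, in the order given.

The alternation tracks the final sound of the stem — -i when the stem ends in a voiceless consonant (*ganjif*, *nezep*); -fot when the stem ends in a voiced consonant (*hij*, *behaw*, *tajud*); -ho when the stem ends in a vowel (*epi*, *pikpi*, *luze*).
Since the final sound of *huvod* is /d/ (a voiced consonant), it takes -fot, giving *huvodfot*.
*iruf* — final sound /f/ (a voiceless consonant) → -i → *irufi*.
*we* — final sound /e/ (a vowel) → -ho → *weho*.

huvodfot, irufi, weho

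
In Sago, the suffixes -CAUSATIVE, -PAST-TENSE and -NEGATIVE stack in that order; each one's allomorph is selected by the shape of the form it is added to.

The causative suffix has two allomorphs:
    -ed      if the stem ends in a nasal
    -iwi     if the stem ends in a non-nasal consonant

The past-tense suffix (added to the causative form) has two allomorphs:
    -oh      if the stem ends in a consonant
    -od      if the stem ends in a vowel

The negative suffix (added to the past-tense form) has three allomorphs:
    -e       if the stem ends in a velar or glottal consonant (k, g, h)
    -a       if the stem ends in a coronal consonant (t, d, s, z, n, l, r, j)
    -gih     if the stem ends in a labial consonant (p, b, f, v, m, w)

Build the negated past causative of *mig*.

*mig* — final consonant /g/ (non-nasal) → -iwi → *migiwi*.
The causative form *migiwi*: final sound = /i/, a vowel → -od → *migiwiod*.
Since the final consonant of the past-tense form *migiwiod* is /d/ (coronal), it takes -a, giving *migiwioda*.

migiwioda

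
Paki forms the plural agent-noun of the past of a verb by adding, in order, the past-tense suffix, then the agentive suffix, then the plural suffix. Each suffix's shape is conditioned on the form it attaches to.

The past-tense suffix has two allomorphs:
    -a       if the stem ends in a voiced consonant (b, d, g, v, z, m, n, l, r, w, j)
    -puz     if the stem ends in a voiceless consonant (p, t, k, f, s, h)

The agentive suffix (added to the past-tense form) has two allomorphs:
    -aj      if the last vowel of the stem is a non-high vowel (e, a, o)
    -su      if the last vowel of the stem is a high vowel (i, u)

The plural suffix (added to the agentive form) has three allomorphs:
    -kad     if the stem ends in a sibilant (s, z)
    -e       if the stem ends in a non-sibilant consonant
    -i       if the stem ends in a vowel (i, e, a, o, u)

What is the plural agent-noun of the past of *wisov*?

wisovaaje

*wisov*: final consonant = /v/, voiced → -a → *wisova*.
The past-tense form *wisova* — last vowel /a/ (a non-high vowel) → -aj → *wisovaaj*.
The agentive form *wisovaaj* — final sound /j/ (a non-sibilant consonant) → -e → *wisovaaje*.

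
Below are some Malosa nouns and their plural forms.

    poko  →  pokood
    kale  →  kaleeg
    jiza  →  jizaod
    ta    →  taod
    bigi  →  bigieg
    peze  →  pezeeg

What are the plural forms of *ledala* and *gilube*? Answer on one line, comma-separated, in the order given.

ledalaod, gilubeeg

The pattern is front/back vowel harmony: -eg when the last vowel of the stem is a front vowel (*kale*, *bigi*, *peze*); -od when the last vowel of the stem is a back vowel (*poko*, *jiza*, *ta*).
*ledala* — last vowel /a/ (a back vowel) → -od → *ledalaod*.
The last vowel of *gilube* is /e/, which is a front vowel, so the suffix is -eg, giving *gilubeeg*.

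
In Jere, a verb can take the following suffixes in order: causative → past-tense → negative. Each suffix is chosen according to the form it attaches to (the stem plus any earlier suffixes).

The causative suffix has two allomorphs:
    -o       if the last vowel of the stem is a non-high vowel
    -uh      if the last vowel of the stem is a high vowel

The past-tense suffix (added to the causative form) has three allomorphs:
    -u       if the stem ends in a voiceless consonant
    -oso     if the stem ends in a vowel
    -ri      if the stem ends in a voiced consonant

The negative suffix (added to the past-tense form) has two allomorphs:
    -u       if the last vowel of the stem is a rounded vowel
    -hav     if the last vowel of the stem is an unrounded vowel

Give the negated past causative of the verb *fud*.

fuduhuu

The last vowel of *fud* is /u/, which is a high vowel, so the causative suffix is -uh, giving *fuduh*.
The causative form *fuduh* — final sound /h/ (a voiceless consonant) → -u → *fuduhu*.
Since the last vowel of the past-tense form *fuduhu* is /u/ (a rounded vowel), it takes -u, giving *fuduhuu*.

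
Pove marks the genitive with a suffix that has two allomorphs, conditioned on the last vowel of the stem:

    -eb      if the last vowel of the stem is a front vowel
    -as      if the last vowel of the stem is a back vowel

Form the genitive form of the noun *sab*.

Since the last vowel of *sab* is /a/ (a back vowel), it takes -as, giving *sabas*.

sabas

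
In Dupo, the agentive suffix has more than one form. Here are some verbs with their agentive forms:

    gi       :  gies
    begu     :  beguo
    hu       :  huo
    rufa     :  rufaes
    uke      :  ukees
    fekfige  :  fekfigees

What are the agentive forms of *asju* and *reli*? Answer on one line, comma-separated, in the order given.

The pattern is rounding harmony: -o when the last vowel of the stem is a rounded vowel (*begu*, *hu*); -es when the last vowel of the stem is an unrounded vowel (*gi*, *rufa*, *uke*, *fekfige*).
*asju*: last vowel = /u/, a rounded vowel → -o → *asjuo*.
*reli* — last vowel /i/ (an unrounded vowel) → -es → *relies*.

asjuo, relies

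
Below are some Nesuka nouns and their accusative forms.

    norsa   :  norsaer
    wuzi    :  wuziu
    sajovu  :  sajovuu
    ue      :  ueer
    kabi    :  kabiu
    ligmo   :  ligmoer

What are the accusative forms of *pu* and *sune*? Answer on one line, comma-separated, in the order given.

Looking at the last vowel of each stem: -u when the last vowel of the stem is a high vowel (*wuzi*, *sajovu*, *kabi*); -er when the last vowel of the stem is a non-high vowel (*norsa*, *ue*, *ligmo*).
*pu*: last vowel = /u/, a high vowel → -u → *puu*.
The last vowel of *sune* is /e/, which is a non-high vowel, so the suffix is -er, giving *suneer*.

puu, suneer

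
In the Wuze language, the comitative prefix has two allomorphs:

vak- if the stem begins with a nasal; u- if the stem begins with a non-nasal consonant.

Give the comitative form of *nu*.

The first consonant of *nu* is /n/, which is a nasal, so the prefix is vak-, giving *vaknu*.

vaknu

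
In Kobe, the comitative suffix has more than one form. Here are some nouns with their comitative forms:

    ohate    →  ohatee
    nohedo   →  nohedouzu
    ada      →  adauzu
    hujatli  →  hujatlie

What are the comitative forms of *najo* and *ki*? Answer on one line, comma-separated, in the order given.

najouzu, kie

The pattern is front/back vowel harmony: -e when the last vowel of the stem is a front vowel (*ohate*, *hujatli*); -uzu when the last vowel of the stem is a back vowel (*nohedo*, *ada*).
The last vowel of *najo* is /o/, which is a back vowel, so the suffix is -uzu, giving *najouzu*.
The last vowel of *ki* is /i/, which is a front vowel, so the suffix is -e, giving *kie*.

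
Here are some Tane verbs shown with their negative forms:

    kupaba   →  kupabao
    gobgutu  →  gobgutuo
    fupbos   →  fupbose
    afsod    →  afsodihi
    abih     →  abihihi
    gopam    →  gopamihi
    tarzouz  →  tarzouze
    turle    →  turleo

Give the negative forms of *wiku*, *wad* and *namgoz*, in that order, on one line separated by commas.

The suffix is conditioned by the final sound: -e when the stem ends in a sibilant (*fupbos*, *tarzouz*); -ihi when the stem ends in a non-sibilant consonant (*afsod*, *abih*, *gopam*); -o when the stem ends in a vowel (*kupaba*, *gobgutu*, *turle*).
Since the final sound of *wiku* is /u/ (a vowel), it takes -o, giving *wikuo*.
*wad* — final sound /d/ (a non-sibilant consonant) → -ihi → *wadihi*.
Since the final sound of *namgoz* is /z/ (a sibilant), it takes -e, giving *namgoze*.

wikuo, wadihi, namgoze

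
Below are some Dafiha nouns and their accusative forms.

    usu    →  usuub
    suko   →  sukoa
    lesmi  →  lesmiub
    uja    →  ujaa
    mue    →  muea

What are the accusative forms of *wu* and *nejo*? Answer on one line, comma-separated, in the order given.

The alternation tracks the last vowel of the stem — -ub when the last vowel of the stem is a high vowel (*usu*, *lesmi*); -a when the last vowel of the stem is a non-high vowel (*suko*, *uja*, *mue*).
*wu*: last vowel = /u/, a high vowel → -ub → *wuub*.
*nejo* — last vowel /o/ (a non-high vowel) → -a → *nejoa*.

wuub, nejoa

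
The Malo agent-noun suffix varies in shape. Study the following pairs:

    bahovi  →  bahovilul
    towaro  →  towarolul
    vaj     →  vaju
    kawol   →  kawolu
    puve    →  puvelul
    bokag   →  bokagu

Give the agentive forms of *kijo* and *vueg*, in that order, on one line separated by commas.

kijolul, vuegu

The pattern is consonant vs. vowel: -u when the stem ends in a consonant (*vaj*, *kawol*, *bokag*); -lul when the stem ends in a vowel (*bahovi*, *towaro*, *puve*).
*kijo* — final sound /o/ (a vowel) → -lul → *kijolul*.
*vueg* — final sound /g/ (a consonant) → -u → *vuegu*.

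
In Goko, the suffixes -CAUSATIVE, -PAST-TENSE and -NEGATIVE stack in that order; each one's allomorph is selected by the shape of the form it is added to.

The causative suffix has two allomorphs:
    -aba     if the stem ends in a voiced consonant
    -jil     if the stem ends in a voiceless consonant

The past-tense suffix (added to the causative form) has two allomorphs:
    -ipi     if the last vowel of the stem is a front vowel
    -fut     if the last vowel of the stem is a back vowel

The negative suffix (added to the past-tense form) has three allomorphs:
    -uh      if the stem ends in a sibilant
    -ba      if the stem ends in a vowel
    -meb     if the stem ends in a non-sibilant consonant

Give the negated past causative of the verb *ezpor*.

ezporabafutmeb

*ezpor*: final consonant = /r/, voiced → -aba → *ezporaba*.
The last vowel of the causative form *ezporaba* is /a/, which is a back vowel, so the past-tense suffix is -fut, giving *ezporabafut*.
Since the final sound of the past-tense form *ezporabafut* is /t/ (a non-sibilant consonant), it takes -meb, giving *ezporabafutmeb*.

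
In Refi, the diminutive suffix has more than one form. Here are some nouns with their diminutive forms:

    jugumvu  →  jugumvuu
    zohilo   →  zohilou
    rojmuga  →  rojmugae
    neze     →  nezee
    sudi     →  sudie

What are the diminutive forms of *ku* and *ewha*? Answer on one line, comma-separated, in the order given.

The pattern is rounding harmony: -u when the last vowel of the stem is a rounded vowel (*jugumvu*, *zohilo*); -e when the last vowel of the stem is an unrounded vowel (*rojmuga*, *neze*, *sudi*).
*ku* — last vowel /u/ (a rounded vowel) → -u → *kuu*.
*ewha*: last vowel = /a/, an unrounded vowel → -e → *ewhae*.

kuu, ewhae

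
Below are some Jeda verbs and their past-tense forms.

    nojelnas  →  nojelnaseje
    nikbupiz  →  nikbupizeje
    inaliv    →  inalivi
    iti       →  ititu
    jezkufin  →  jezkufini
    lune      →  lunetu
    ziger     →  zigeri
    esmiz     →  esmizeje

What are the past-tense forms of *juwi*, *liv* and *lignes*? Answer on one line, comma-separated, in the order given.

juwitu, livi, ligneseje

Looking at the final sound of each stem: -eje when the stem ends in a sibilant (*nojelnas*, *nikbupiz*, *esmiz*); -i when the stem ends in a non-sibilant consonant (*inaliv*, *jezkufin*, *ziger*); -tu when the stem ends in a vowel (*iti*, *lune*).
The final sound of *juwi* is /i/, which is a vowel, so the suffix is -tu, giving *juwitu*.
The final sound of *liv* is /v/, which is a non-sibilant consonant, so the suffix is -i, giving *livi*.
*lignes* — final sound /s/ (a sibilant) → -eje → *ligneseje*.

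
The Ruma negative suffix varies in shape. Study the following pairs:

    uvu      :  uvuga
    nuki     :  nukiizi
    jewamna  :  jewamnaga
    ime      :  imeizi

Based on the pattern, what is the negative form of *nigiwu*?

nigiwuga

The suffix is conditioned by the last vowel: -izi when the last vowel of the stem is a front vowel (*nuki*, *ime*); -ga when the last vowel of the stem is a back vowel (*uvu*, *jewamna*).
Since the last vowel of *nigiwu* is /u/ (a back vowel), it takes -ga, giving *nigiwuga*.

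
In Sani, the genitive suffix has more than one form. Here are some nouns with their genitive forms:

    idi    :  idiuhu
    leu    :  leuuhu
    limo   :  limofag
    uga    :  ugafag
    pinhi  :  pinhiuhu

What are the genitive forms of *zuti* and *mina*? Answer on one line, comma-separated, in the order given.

Looking at the last vowel of each stem: -uhu when the last vowel of the stem is a high vowel (*idi*, *leu*, *pinhi*); -fag when the last vowel of the stem is a non-high vowel (*limo*, *uga*).
Since the last vowel of *zuti* is /i/ (a high vowel), it takes -uhu, giving *zutiuhu*.
*mina*: last vowel = /a/, a non-high vowel → -fag → *minafag*.

zutiuhu, minafag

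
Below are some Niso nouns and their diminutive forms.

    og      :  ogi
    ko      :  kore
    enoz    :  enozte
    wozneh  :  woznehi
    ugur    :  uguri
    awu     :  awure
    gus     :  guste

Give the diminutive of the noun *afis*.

Looking at the final sound of each stem: -te when the stem ends in a sibilant (*enoz*, *gus*); -i when the stem ends in a non-sibilant consonant (*og*, *wozneh*, *ugur*); -re when the stem ends in a vowel (*ko*, *awu*).
Since the final sound of *afis* is /s/ (a sibilant), it takes -te, giving *afiste*.

afiste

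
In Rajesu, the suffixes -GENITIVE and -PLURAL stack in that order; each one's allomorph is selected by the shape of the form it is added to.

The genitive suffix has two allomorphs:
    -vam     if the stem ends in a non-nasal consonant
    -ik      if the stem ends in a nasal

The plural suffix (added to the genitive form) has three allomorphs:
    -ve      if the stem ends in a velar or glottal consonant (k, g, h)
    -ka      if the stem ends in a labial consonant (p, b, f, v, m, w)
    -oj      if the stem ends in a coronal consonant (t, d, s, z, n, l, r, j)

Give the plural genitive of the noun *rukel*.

Since the final consonant of *rukel* is /l/ (non-nasal), it takes -vam, giving *rukelvam*.
The final consonant of the genitive form *rukelvam* is /m/, which is labial, so the plural suffix is -ka, giving *rukelvamka*.

rukelvamka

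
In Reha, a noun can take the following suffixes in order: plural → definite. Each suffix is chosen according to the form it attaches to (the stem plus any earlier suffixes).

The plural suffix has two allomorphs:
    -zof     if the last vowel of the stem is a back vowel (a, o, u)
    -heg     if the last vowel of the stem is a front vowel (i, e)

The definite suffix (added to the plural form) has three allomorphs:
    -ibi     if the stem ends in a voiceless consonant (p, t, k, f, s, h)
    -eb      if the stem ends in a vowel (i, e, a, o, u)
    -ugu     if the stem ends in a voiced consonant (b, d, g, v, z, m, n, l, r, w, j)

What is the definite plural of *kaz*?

Since the last vowel of *kaz* is /a/ (a back vowel), it takes -zof, giving *kazzof*.
Since the final sound of the plural form *kazzof* is /f/ (a voiceless consonant), it takes -ibi, giving *kazzofibi*.

kazzofibi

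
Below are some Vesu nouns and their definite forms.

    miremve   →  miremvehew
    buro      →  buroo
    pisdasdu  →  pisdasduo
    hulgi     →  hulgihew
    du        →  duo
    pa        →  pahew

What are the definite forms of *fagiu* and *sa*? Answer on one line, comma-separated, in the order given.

fagiuo, sahew

The pattern is rounding harmony: -o when the last vowel of the stem is a rounded vowel (*buro*, *pisdasdu*, *du*); -hew when the last vowel of the stem is an unrounded vowel (*miremve*, *hulgi*, *pa*).
The last vowel of *fagiu* is /u/, which is a rounded vowel, so the suffix is -o, giving *fagiuo*.
Since the last vowel of *sa* is /a/ (an unrounded vowel), it takes -hew, giving *sahew*.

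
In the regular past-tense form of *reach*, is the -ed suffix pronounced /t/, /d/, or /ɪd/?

The stem *reach* ends in a voiceless consonant other than /t/.
The -ed suffix is realized as /ɪd/ after /t, d/; as /t/ after other voiceless consonants; and as /d/ after other voiced sounds.
So -ed on *reach* is pronounced /t/.

/t/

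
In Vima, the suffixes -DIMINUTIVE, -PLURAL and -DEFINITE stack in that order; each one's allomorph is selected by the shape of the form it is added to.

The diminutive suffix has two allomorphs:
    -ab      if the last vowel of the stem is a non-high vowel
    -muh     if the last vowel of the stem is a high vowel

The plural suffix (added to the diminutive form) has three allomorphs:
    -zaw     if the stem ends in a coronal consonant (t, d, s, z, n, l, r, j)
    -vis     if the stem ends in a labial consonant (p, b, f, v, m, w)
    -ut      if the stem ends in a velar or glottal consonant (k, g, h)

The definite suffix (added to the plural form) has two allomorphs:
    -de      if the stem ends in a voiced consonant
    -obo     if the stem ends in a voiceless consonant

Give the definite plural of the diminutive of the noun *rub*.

The last vowel of *rub* is /u/, which is a high vowel, so the diminutive suffix is -muh, giving *rubmuh*.
The final consonant of the diminutive form *rubmuh* is /h/, which is velar/glottal, so the plural suffix is -ut, giving *rubmuhut*.
The plural form *rubmuhut*: final consonant = /t/, voiceless → -obo → *rubmuhutobo*.

rubmuhutobo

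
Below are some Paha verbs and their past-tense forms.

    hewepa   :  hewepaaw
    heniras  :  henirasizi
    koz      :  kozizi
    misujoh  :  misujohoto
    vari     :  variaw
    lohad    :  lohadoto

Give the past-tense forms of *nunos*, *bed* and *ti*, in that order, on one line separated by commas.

The suffix is conditioned by the final sound: -izi when the stem ends in a sibilant (*heniras*, *koz*); -oto when the stem ends in a non-sibilant consonant (*misujoh*, *lohad*); -aw when the stem ends in a vowel (*hewepa*, *vari*).
*nunos*: final sound = /s/, a sibilant → -izi → *nunosizi*.
The final sound of *bed* is /d/, which is a non-sibilant consonant, so the suffix is -oto, giving *bedoto*.
The final sound of *ti* is /i/, which is a vowel, so the suffix is -aw, giving *tiaw*.

nunosizi, bedoto, tiaw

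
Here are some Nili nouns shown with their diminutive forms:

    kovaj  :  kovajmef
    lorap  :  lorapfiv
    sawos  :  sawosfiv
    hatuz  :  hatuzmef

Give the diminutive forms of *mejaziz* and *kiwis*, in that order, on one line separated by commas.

The alternation tracks the final consonant of the stem — -fiv when the stem ends in a voiceless consonant (*lorap*, *sawos*); -mef when the stem ends in a voiced consonant (*kovaj*, *hatuz*).
The final consonant of *mejaziz* is /z/, which is voiced, so the suffix is -mef, giving *mejazizmef*.
*kiwis* — final consonant /s/ (voiceless) → -fiv → *kiwisfiv*.

mejazizmef, kiwisfiv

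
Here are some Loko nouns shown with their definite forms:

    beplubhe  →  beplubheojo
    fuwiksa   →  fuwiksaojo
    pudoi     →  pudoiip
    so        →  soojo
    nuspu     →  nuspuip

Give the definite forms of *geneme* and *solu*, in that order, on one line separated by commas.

Looking at the last vowel of each stem: -ip when the last vowel of the stem is a high vowel (*pudoi*, *nuspu*); -ojo when the last vowel of the stem is a non-high vowel (*beplubhe*, *fuwiksa*, *so*).
Since the last vowel of *geneme* is /e/ (a non-high vowel), it takes -ojo, giving *genemeojo*.
*solu* — last vowel /u/ (a high vowel) → -ip → *soluip*.

genemeojo, soluip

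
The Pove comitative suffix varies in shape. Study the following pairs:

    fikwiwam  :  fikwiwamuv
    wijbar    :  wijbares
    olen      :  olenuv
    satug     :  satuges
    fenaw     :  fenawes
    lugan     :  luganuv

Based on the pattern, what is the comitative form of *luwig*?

luwiges

The alternation tracks the final consonant of the stem — -uv when the stem ends in a nasal (*fikwiwam*, *olen*, *lugan*); -es when the stem ends in a non-nasal consonant (*wijbar*, *satug*, *fenaw*).
*luwig*: final consonant = /g/, non-nasal → -es → *luwiges*.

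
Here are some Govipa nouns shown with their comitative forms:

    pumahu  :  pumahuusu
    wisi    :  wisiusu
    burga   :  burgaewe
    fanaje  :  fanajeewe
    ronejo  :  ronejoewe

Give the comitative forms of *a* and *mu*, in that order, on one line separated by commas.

aewe, muusu

The alternation tracks the last vowel of the stem — -usu when the last vowel of the stem is a high vowel (*pumahu*, *wisi*); -ewe when the last vowel of the stem is a non-high vowel (*burga*, *fanaje*, *ronejo*).
The last vowel of *a* is /a/, which is a non-high vowel, so the suffix is -ewe, giving *aewe*.
*mu* — last vowel /u/ (a high vowel) → -usu → *muusu*.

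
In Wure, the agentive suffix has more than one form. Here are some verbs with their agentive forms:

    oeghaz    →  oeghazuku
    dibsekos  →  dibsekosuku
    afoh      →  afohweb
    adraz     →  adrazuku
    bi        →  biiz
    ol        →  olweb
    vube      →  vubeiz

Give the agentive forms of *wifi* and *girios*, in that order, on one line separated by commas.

Looking at the final sound of each stem: -uku when the stem ends in a sibilant (*oeghaz*, *dibsekos*, *adraz*); -web when the stem ends in a non-sibilant consonant (*afoh*, *ol*); -iz when the stem ends in a vowel (*bi*, *vube*).
Since the final sound of *wifi* is /i/ (a vowel), it takes -iz, giving *wifiiz*.
*girios*: final sound = /s/, a sibilant → -uku → *giriosuku*.

wifiiz, giriosuku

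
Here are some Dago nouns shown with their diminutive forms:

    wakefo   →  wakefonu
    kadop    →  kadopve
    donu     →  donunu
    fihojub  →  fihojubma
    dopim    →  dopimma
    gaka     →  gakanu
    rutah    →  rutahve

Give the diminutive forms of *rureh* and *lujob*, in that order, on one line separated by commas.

The suffix is conditioned by the final sound: -ve when the stem ends in a voiceless consonant (*kadop*, *rutah*); -ma when the stem ends in a voiced consonant (*fihojub*, *dopim*); -nu when the stem ends in a vowel (*wakefo*, *donu*, *gaka*).
*rureh*: final sound = /h/, a voiceless consonant → -ve → *rurehve*.
*lujob* — final sound /b/ (a voiced consonant) → -ma → *lujobma*.

rurehve, lujobma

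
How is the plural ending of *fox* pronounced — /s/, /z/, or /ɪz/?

The stem *fox* ends in a sibilant (/s, z, ʃ, ʒ, tʃ, dʒ/).
The plural suffix surfaces as /ɪz/ after sibilants, /s/ after other voiceless consonants, and /z/ after other voiced sounds.
So the plural -s on *fox* is pronounced /ɪz/.

/ɪz/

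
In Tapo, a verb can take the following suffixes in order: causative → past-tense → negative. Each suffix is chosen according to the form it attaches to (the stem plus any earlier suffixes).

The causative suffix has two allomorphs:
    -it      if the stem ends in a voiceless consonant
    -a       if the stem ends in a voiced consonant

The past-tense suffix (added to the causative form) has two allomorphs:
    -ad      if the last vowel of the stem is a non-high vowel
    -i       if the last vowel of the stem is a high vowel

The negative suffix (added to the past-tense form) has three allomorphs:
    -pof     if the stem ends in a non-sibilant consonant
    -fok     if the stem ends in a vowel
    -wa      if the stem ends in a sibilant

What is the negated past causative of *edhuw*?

*edhuw*: final consonant = /w/, voiced → -a → *edhuwa*.
The causative form *edhuwa* — last vowel /a/ (a non-high vowel) → -ad → *edhuwaad*.
Since the final sound of the past-tense form *edhuwaad* is /d/ (a non-sibilant consonant), it takes -pof, giving *edhuwaadpof*.

edhuwaadpof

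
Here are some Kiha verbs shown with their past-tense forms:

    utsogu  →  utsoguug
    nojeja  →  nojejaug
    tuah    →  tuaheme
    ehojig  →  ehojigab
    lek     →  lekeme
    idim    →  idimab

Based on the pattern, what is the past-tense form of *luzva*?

The alternation tracks the final sound of the stem — -eme when the stem ends in a voiceless consonant (*tuah*, *lek*); -ab when the stem ends in a voiced consonant (*ehojig*, *idim*); -ug when the stem ends in a vowel (*utsogu*, *nojeja*).
The final sound of *luzva* is /a/, which is a vowel, so the suffix is -ug, giving *luzvaug*.

luzvaug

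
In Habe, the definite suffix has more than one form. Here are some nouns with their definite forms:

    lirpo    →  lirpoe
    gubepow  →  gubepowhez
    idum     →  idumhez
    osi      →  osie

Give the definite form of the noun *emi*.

emie

The suffix is conditioned by the final sound: -hez when the stem ends in a consonant (*gubepow*, *idum*); -e when the stem ends in a vowel (*lirpo*, *osi*).
*emi* — final sound /i/ (a vowel) → -e → *emie*.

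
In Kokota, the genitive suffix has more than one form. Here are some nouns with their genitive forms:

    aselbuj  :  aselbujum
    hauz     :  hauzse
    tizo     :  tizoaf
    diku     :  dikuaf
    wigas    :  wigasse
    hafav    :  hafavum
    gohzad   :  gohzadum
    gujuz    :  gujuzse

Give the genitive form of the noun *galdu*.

Looking at the final sound of each stem: -se when the stem ends in a sibilant (*hauz*, *wigas*, *gujuz*); -um when the stem ends in a non-sibilant consonant (*aselbuj*, *hafav*, *gohzad*); -af when the stem ends in a vowel (*tizo*, *diku*).
*galdu* — final sound /u/ (a vowel) → -af → *galduaf*.

galduaf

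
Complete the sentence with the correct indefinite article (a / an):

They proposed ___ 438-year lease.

The indefinite article is chosen by the initial *sound* of the following word, not its spelling.
The number *438* is spoken "four hundred …", beginning with /fɔr/ — a consonant sound.
So the article is *a*: They proposed a 438-year lease.

a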